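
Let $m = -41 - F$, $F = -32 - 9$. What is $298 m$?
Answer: $0$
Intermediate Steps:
$F = -41$ ($F = -32 - 9 = -41$)
$m = 0$ ($m = -41 - -41 = -41 + 41 = 0$)
$298 m = 298 \cdot 0 = 0$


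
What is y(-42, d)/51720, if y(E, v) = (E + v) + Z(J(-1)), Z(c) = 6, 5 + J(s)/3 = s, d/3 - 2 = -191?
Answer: -201/17240 ≈ -0.011659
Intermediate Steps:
d = -567 (d = 6 + 3*(-191) = 6 - 573 = -567)
J(s) = -15 + 3*s
y(E, v) = 6 + E + v (y(E, v) = (E + v) + 6 = 6 + E + v)
y(-42, d)/51720 = (6 - 42 - 567)/51720 = -603*1/51720 = -201/17240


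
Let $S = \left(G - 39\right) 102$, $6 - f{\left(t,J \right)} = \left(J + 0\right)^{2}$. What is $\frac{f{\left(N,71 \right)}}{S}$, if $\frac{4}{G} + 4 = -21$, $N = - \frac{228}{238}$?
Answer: $\frac{125875}{99858} \approx 1.2605$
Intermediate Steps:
$N = - \frac{114}{119}$ ($N = \left(-228\right) \frac{1}{238} = - \frac{114}{119} \approx -0.95798$)
$G = - \frac{4}{25}$ ($G = \frac{4}{-4 - 21} = \frac{4}{-25} = 4 \left(- \frac{1}{25}\right) = - \frac{4}{25} \approx -0.16$)
$f{\left(t,J \right)} = 6 - J^{2}$ ($f{\left(t,J \right)} = 6 - \left(J + 0\right)^{2} = 6 - J^{2}$)
$S = - \frac{99858}{25}$ ($S = \left(- \frac{4}{25} - 39\right) 102 = \left(- \frac{979}{25}\right) 102 = - \frac{99858}{25} \approx -3994.3$)
$\frac{f{\left(N,71 \right)}}{S} = \frac{6 - 71^{2}}{- \frac{99858}{25}} = \left(6 - 5041\right) \left(- \frac{25}{99858}\right) = \left(-5035\right) \left(- \frac{25}{99858}\right) = \frac{125875}{99858}$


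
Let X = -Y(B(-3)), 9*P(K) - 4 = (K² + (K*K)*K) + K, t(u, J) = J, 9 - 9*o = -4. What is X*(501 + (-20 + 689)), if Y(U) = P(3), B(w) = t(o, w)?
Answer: -5590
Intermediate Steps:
o = 13/9 (o = 1 - ⅑*(-4) = 1 + 4/9 = 13/9 ≈ 1.4444)
B(w) = w
P(K) = 4/9 + K/9 + K²/9 + K³/9 (P(K) = 4/9 + ((K² + (K*K)*K) + K)/9 = 4/9 + ((K² + K²*K) + K)/9 = 4/9 + ((K² + K³) + K)/9 = 4/9 + (K + K² + K³)/9 = 4/9 + (K/9 + K²/9 + K³/9) = 4/9 + K/9 + K²/9 + K³/9)
Y(U) = 43/9 (Y(U) = 4/9 + (⅑)*3 + (⅑)*3² + (⅑)*3³ = 4/9 + ⅓ + (⅑)*9 + (⅑)*27 = 4/9 + ⅓ + 1 + 3 = 43/9)
X = -43/9 (X = -1*43/9 = -43/9 ≈ -4.7778)
X*(501 + (-20 + 689)) = -43*(501 + (-20 + 689))/9 = -43*(501 + 669)/9 = -43/9*1170 = -5590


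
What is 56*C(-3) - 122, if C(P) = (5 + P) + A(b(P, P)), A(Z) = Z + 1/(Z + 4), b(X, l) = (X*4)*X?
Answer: 10037/5 ≈ 2007.4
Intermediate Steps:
b(X, l) = 4*X² (b(X, l) = (4*X)*X = 4*X²)
A(Z) = Z + 1/(4 + Z)
C(P) = 5 + P + (1 + 16*P² + 16*P⁴)/(4 + 4*P²) (C(P) = (5 + P) + (1 + (4*P²)² + 4*(4*P²))/(4 + 4*P²) = (5 + P) + (1 + 16*P⁴ + 16*P²)/(4 + 4*P²) = (5 + P) + (1 + 16*P² + 16*P⁴)/(4 + 4*P²) = 5 + P + (1 + 16*P² + 16*P⁴)/(4 + 4*P²))
56*C(-3) - 122 = 56*((21/4 - 3 + (-3)³ + 4*(-3)⁴ + 9*(-3)²)/(1 + (-3)²)) - 122 = 56*((21/4 - 3 - 27 + 4*81 + 9*9)/(1 + 9)) - 122 = 56*((21/4 - 3 - 27 + 324 + 81)/10) - 122 = 56*((⅒)*(1521/4)) - 122 = 56*(1521/40) - 122 = 10647/5 - 122 = 10037/5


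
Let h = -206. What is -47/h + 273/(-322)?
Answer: -1468/2369 ≈ -0.61967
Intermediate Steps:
-47/h + 273/(-322) = -47/(-206) + 273/(-322) = -47*(-1/206) + 273*(-1/322) = 47/206 - 39/46 = -1468/2369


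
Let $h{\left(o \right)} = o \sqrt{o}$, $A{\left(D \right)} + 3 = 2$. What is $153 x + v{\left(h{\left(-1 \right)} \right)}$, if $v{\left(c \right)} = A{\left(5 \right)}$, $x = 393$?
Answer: $60128$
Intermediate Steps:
$A{\left(D \right)} = -1$ ($A{\left(D \right)} = -3 + 2 = -1$)
$h{\left(o \right)} = o^{\frac{3}{2}}$
$v{\left(c \right)} = -1$
$153 x + v{\left(h{\left(-1 \right)} \right)} = 153 \cdot 393 - 1 = 60129 - 1 = 60128$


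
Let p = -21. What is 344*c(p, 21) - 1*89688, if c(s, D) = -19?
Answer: -96224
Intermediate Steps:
344*c(p, 21) - 1*89688 = 344*(-19) - 1*89688 = -6536 - 89688 = -96224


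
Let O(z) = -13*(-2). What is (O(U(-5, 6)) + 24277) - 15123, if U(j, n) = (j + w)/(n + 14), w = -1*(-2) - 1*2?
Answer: 9180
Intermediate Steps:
w = 0 (w = 2 - 2 = 0)
U(j, n) = j/(14 + n) (U(j, n) = (j + 0)/(n + 14) = j/(14 + n))
O(z) = 26
(O(U(-5, 6)) + 24277) - 15123 = (26 + 24277) - 15123 = 24303 - 15123 = 9180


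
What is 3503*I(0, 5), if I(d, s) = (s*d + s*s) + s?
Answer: 105090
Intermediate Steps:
I(d, s) = s + s² + d*s (I(d, s) = (d*s + s²) + s = (s² + d*s) + s = s + s² + d*s)
3503*I(0, 5) = 3503*(5*(1 + 0 + 5)) = 3503*(5*6) = 3503*30 = 105090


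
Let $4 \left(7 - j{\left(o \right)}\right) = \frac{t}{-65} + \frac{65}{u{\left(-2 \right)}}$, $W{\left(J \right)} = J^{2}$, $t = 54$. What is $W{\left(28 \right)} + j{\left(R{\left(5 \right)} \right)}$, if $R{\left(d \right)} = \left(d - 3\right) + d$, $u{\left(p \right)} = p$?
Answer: $\frac{415653}{520} \approx 799.33$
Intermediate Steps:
$R{\left(d \right)} = -3 + 2 d$ ($R{\left(d \right)} = \left(-3 + d\right) + d = -3 + 2 d$)
$j{\left(o \right)} = \frac{7973}{520}$ ($j{\left(o \right)} = 7 - \frac{\frac{54}{-65} + \frac{65}{-2}}{4} = 7 - \frac{54 \left(- \frac{1}{65}\right) + 65 \left(- \frac{1}{2}\right)}{4} = 7 - \frac{- \frac{54}{65} - \frac{65}{2}}{4} = 7 - - \frac{4333}{520} = 7 + \frac{4333}{520} = \frac{7973}{520}$)
$W{\left(28 \right)} + j{\left(R{\left(5 \right)} \right)} = 28^{2} + \frac{7973}{520} = 784 + \frac{7973}{520} = \frac{415653}{520}$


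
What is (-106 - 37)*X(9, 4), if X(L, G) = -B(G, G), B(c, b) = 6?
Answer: 858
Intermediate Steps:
X(L, G) = -6 (X(L, G) = -1*6 = -6)
(-106 - 37)*X(9, 4) = (-106 - 37)*(-6) = -143*(-6) = 858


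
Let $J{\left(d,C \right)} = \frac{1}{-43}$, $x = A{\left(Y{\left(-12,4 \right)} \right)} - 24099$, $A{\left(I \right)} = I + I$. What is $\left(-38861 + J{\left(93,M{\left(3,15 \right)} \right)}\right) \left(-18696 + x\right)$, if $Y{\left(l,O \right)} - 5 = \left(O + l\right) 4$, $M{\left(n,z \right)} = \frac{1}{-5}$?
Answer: $\frac{71601707376}{43} \approx 1.6652 \cdot 10^{9}$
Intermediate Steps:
$M{\left(n,z \right)} = - \frac{1}{5}$
$Y{\left(l,O \right)} = 5 + 4 O + 4 l$ ($Y{\left(l,O \right)} = 5 + \left(O + l\right) 4 = 5 + \left(4 O + 4 l\right) = 5 + 4 O + 4 l$)
$A{\left(I \right)} = 2 I$
$x = -24153$ ($x = 2 \left(5 + 4 \cdot 4 + 4 \left(-12\right)\right) - 24099 = 2 \left(5 + 16 - 48\right) - 24099 = 2 \left(-27\right) - 24099 = -54 - 24099 = -24153$)
$J{\left(d,C \right)} = - \frac{1}{43}$
$\left(-38861 + J{\left(93,M{\left(3,15 \right)} \right)}\right) \left(-18696 + x\right) = \left(-38861 - \frac{1}{43}\right) \left(-18696 - 24153\right) = \left(- \frac{1671024}{43}\right) \left(-42849\right) = \frac{71601707376}{43}$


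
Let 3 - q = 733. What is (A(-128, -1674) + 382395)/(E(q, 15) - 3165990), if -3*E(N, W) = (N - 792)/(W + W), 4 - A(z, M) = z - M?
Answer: -17138385/142468789 ≈ -0.12030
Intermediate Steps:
A(z, M) = 4 + M - z (A(z, M) = 4 - (z - M) = 4 + (M - z) = 4 + M - z)
q = -730 (q = 3 - 1*733 = 3 - 733 = -730)
E(N, W) = -(-792 + N)/(6*W) (E(N, W) = -(N - 792)/(3*(W + W)) = -(-792 + N)/(3*(2*W)) = -(-792 + N)*1/(2*W)/3 = -(-792 + N)/(6*W))
(A(-128, -1674) + 382395)/(E(q, 15) - 3165990) = ((4 - 1674 - 1*(-128)) + 382395)/((1/6)*(792 - 1*(-730))/15 - 3165990) = ((4 - 1674 + 128) + 382395)/((1/6)*(1/15)*(792 + 730) - 3165990) = (-1542 + 382395)/((1/6)*(1/15)*1522 - 3165990) = 380853/(761/45 - 3165990) = 380853/(-142468789/45) = 380853*(-45/142468789) = -17138385/142468789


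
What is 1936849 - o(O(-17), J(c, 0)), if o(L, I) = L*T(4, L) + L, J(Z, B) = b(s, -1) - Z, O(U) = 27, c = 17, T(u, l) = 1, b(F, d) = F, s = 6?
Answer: 1936795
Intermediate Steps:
J(Z, B) = 6 - Z
o(L, I) = 2*L (o(L, I) = L*1 + L = L + L = 2*L)
1936849 - o(O(-17), J(c, 0)) = 1936849 - 2*27 = 1936849 - 1*54 = 1936849 - 54 = 1936795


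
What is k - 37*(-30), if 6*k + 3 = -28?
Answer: 6629/6 ≈ 1104.8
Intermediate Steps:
k = -31/6 (k = -½ + (⅙)*(-28) = -½ - 14/3 = -31/6 ≈ -5.1667)
k - 37*(-30) = -31/6 - 37*(-30) = -31/6 + 1110 = 6629/6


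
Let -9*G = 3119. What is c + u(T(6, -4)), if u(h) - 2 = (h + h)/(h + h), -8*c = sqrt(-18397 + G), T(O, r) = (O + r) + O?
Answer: 3 - I*sqrt(42173)/12 ≈ 3.0 - 17.113*I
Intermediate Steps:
G = -3119/9 (G = -1/9*3119 = -3119/9 ≈ -346.56)
T(O, r) = r + 2*O
c = -I*sqrt(42173)/12 (c = -sqrt(-18397 - 3119/9)/8 = -I*sqrt(42173)/12 ≈ -17.113*I)
u(h) = 3 (u(h) = 2 + (h + h)/(h + h) = 2 + (2*h)/((2*h)) = 2 + (2*h)*(1/(2*h)) = 2 + 1 = 3)
c + u(T(6, -4)) = -I*sqrt(42173)/12 + 3 = 3 - I*sqrt(42173)/12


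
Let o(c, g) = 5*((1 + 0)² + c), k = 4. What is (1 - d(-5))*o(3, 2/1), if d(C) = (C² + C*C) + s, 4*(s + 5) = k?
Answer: -900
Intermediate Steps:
s = -4 (s = -5 + (¼)*4 = -5 + 1 = -4)
o(c, g) = 5 + 5*c (o(c, g) = 5*(1² + c) = 5*(1 + c) = 5 + 5*c)
d(C) = -4 + 2*C² (d(C) = (C² + C*C) - 4 = (C² + C²) - 4 = 2*C² - 4 = -4 + 2*C²)
(1 - d(-5))*o(3, 2/1) = (1 - (-4 + 2*(-5)²))*(5 + 5*3) = (1 - (-4 + 2*25))*(5 + 15) = (1 - (-4 + 50))*20 = (1 - 1*46)*20 = (1 - 46)*20 = -45*20 = -900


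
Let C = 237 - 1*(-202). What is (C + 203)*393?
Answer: 252306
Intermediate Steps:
C = 439 (C = 237 + 202 = 439)
(C + 203)*393 = (439 + 203)*393 = 642*393 = 252306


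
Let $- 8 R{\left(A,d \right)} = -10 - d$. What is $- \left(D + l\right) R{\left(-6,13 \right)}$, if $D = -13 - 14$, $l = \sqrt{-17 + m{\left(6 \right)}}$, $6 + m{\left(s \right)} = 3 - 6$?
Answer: $\frac{621}{8} - \frac{23 i \sqrt{26}}{8} \approx 77.625 - 14.66 i$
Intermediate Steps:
$m{\left(s \right)} = -9$ ($m{\left(s \right)} = -6 + \left(3 - 6\right) = -6 - 3 = -9$)
$R{\left(A,d \right)} = \frac{5}{4} + \frac{d}{8}$ ($R{\left(A,d \right)} = - \frac{-10 - d}{8} = \frac{5}{4} + \frac{d}{8}$)
$l = i \sqrt{26}$ ($l = \sqrt{-17 - 9} = \sqrt{-26} = i \sqrt{26} \approx 5.099 i$)
$D = -27$ ($D = -13 - 14 = -27$)
$- \left(D + l\right) R{\left(-6,13 \right)} = - \left(-27 + i \sqrt{26}\right) \left(\frac{5}{4} + \frac{1}{8} \cdot 13\right) = - \left(-27 + i \sqrt{26}\right) \left(\frac{5}{4} + \frac{13}{8}\right) = - \frac{\left(-27 + i \sqrt{26}\right) 23}{8} = - (- \frac{621}{8} + \frac{23 i \sqrt{26}}{8}) = \frac{621}{8} - \frac{23 i \sqrt{26}}{8}$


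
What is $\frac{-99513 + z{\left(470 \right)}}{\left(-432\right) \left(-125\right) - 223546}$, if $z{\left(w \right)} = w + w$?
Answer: $\frac{98573}{169546} \approx 0.58139$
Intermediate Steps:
$z{\left(w \right)} = 2 w$
$\frac{-99513 + z{\left(470 \right)}}{\left(-432\right) \left(-125\right) - 223546} = \frac{-99513 + 2 \cdot 470}{\left(-432\right) \left(-125\right) - 223546} = \frac{-99513 + 940}{54000 - 223546} = - \frac{98573}{-169546} = \left(-98573\right) \left(- \frac{1}{169546}\right) = \frac{98573}{169546}$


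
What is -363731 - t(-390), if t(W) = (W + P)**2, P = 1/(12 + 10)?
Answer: -249645045/484 ≈ -5.1580e+5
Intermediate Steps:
P = 1/22 ≈ 0.045455
t(W) = (1/22 + W)**2 (t(W) = (W + 1/22)**2 = (1/22 + W)**2)
-363731 - t(-390) = -363731 - (1 + 22*(-390))**2/484 = -363731 - (1 - 8580)**2/484 = -363731 - (-8579)**2/484 = -363731 - 73599241/484 = -249645045/484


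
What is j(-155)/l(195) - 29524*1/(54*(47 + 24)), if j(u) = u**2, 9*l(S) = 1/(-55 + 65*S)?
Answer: 5231031946738/1917 ≈ 2.7288e+9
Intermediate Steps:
l(S) = 1/(9*(-55 + 65*S))
j(-155)/l(195) - 29524*1/(54*(47 + 24)) = (-155)**2/((1/(45*(-11 + 13*195)))) - 29524*1/(54*(47 + 24)) = 24025/((1/(45*(-11 + 2535)))) - 29524/(71*54) = 24025/(((1/45)/2524)) - 29524/3834 = 24025/(((1/45)*(1/2524))) - 29524*1/3834 = 24025/(1/113580) - 14762/1917 = 24025*113580 - 14762/1917 = 2728759500 - 14762/1917 = 5231031946738/1917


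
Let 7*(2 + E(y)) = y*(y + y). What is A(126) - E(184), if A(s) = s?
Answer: -66816/7 ≈ -9545.1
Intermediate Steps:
E(y) = -2 + 2*y**2/7 (E(y) = -2 + (y*(y + y))/7 = -2 + (y*(2*y))/7 = -2 + (2*y**2)/7 = -2 + 2*y**2/7)
A(126) - E(184) = 126 - (-2 + (2/7)*184**2) = 126 - (-2 + (2/7)*33856) = 126 - (-2 + 67712/7) = 126 - 1*67698/7 = 126 - 67698/7 = -66816/7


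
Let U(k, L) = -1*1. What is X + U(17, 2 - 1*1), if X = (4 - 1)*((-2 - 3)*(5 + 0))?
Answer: -76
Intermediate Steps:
U(k, L) = -1
X = -75 (X = 3*(-5*5) = 3*(-25) = -75)
X + U(17, 2 - 1*1) = -75 - 1 = -76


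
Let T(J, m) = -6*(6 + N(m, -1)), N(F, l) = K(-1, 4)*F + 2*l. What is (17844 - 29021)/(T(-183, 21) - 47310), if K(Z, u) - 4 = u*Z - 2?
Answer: 11177/47082 ≈ 0.23739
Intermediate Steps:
K(Z, u) = 2 + Z*u (K(Z, u) = 4 + (u*Z - 2) = 4 + (Z*u - 2) = 4 + (-2 + Z*u) = 2 + Z*u)
N(F, l) = -2*F + 2*l (N(F, l) = (2 - 1*4)*F + 2*l = (2 - 4)*F + 2*l = -2*F + 2*l)
T(J, m) = -24 + 12*m (T(J, m) = -6*(6 + (-2*m + 2*(-1))) = -6*(6 + (-2*m - 2)) = -6*(6 + (-2 - 2*m)) = -6*(4 - 2*m) = -24 + 12*m)
(17844 - 29021)/(T(-183, 21) - 47310) = (17844 - 29021)/((-24 + 12*21) - 47310) = -11177/((-24 + 252) - 47310) = -11177/(228 - 47310) = -11177/(-47082) = -11177*(-1/47082) = 11177/47082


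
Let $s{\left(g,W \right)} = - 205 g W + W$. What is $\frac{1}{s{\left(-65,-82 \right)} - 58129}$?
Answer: $- \frac{1}{1150861} \approx -8.6891 \cdot 10^{-7}$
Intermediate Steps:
$s{\left(g,W \right)} = W - 205 W g$ ($s{\left(g,W \right)} = - 205 W g + W = W - 205 W g$)
$\frac{1}{s{\left(-65,-82 \right)} - 58129} = \frac{1}{- 82 \left(1 - -13325\right) - 58129} = \frac{1}{- 82 \left(1 + 13325\right) - 58129} = \frac{1}{\left(-82\right) 13326 - 58129} = \frac{1}{-1092732 - 58129} = \frac{1}{-1150861} = - \frac{1}{1150861}$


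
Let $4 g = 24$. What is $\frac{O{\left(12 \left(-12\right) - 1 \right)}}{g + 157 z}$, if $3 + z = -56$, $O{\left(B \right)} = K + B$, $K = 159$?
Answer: $- \frac{14}{9257} \approx -0.0015124$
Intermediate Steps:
$O{\left(B \right)} = 159 + B$
$z = -59$ ($z = -3 - 56 = -59$)
$g = 6$ ($g = \frac{1}{4} \cdot 24 = 6$)
$\frac{O{\left(12 \left(-12\right) - 1 \right)}}{g + 157 z} = \frac{159 + \left(12 \left(-12\right) - 1\right)}{6 + 157 \left(-59\right)} = \frac{159 - 145}{6 - 9263} = \frac{159 - 145}{-9257} = 14 \left(- \frac{1}{9257}\right) = - \frac{14}{9257}$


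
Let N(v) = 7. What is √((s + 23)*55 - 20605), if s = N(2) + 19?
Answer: 3*I*√1990 ≈ 133.83*I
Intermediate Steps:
s = 26 (s = 7 + 19 = 26)
√((s + 23)*55 - 20605) = √((26 + 23)*55 - 20605) = √(49*55 - 20605) = √(2695 - 20605) = √(-17910) = 3*I*√1990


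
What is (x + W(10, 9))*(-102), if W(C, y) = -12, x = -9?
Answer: 2142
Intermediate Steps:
(x + W(10, 9))*(-102) = (-9 - 12)*(-102) = -21*(-102) = 2142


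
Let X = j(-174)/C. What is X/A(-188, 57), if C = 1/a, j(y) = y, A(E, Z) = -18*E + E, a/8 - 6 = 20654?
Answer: -7189680/799 ≈ -8998.3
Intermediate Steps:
a = 165280 (a = 48 + 8*20654 = 48 + 165232 = 165280)
A(E, Z) = -17*E
C = 1/165280 ≈ 6.0503e-6
X = -28758720 (X = -174/1/165280 = -174*165280 = -28758720)
X/A(-188, 57) = -28758720/((-17*(-188))) = -28758720/3196 = -28758720*1/3196 = -7189680/799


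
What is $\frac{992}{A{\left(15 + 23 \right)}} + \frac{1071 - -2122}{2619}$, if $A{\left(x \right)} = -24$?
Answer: $- \frac{105059}{2619} \approx -40.114$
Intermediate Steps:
$\frac{992}{A{\left(15 + 23 \right)}} + \frac{1071 - -2122}{2619} = \frac{992}{-24} + \frac{1071 - -2122}{2619} = 992 \left(- \frac{1}{24}\right) + \left(1071 + 2122\right) \frac{1}{2619} = - \frac{124}{3} + 3193 \cdot \frac{1}{2619} = - \frac{124}{3} + \frac{3193}{2619} = - \frac{105059}{2619}$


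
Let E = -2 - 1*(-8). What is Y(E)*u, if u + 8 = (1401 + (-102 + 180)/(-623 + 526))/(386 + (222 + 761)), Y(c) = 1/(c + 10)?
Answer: -926525/2124688 ≈ -0.43608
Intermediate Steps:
E = 6 (E = -2 + 8 = 6)
Y(c) = 1/(10 + c)
u = -926525/132793 (u = -8 + (1401 + (-102 + 180)/(-623 + 526))/(386 + (222 + 761)) = -8 + (1401 + 78/(-97))/(386 + 983) = -8 + (1401 + 78*(-1/97))/1369 = -8 + (1401 - 78/97)*(1/1369) = -8 + (135819/97)*(1/1369) = -8 + 135819/132793 = -926525/132793 ≈ -6.9772)
Y(E)*u = -926525/132793/(10 + 6) = -926525/132793/16 = (1/16)*(-926525/132793) = -926525/2124688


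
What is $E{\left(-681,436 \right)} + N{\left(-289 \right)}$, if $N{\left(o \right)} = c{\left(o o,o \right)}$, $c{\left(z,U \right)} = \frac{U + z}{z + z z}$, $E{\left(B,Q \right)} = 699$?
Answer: $\frac{8436181515}{12068929} \approx 699.0$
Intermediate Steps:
$c{\left(z,U \right)} = \frac{U + z}{z + z^{2}}$
$N{\left(o \right)} = \frac{o + o^{2}}{o^{2} \left(1 + o^{2}\right)}$ ($N{\left(o \right)} = \frac{o + o o}{o o \left(1 + o o\right)} = \frac{o + o^{2}}{o^{2} \left(1 + o^{2}\right)}$)
$E{\left(-681,436 \right)} + N{\left(-289 \right)} = 699 + \frac{1 - 289}{-289 + \left(-289\right)^{3}} = 699 + \frac{1}{-289 - 24137569} \left(-288\right) = 699 + \frac{1}{-24137858} \left(-288\right) = 699 - - \frac{144}{12068929} = 699 + \frac{144}{12068929} = \frac{8436181515}{12068929}$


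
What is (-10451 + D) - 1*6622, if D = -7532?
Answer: -24605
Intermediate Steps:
(-10451 + D) - 1*6622 = (-10451 - 7532) - 1*6622 = -17983 - 6622 = -24605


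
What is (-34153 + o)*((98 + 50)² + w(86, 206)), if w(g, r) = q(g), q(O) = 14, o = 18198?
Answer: -349701690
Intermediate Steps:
w(g, r) = 14
(-34153 + o)*((98 + 50)² + w(86, 206)) = (-34153 + 18198)*((98 + 50)² + 14) = -15955*(148² + 14) = -15955*(21904 + 14) = -15955*21918 = -349701690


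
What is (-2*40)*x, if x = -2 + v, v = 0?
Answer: 160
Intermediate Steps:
x = -2 (x = -2 + 0 = -2)
(-2*40)*x = -2*40*(-2) = -80*(-2) = 160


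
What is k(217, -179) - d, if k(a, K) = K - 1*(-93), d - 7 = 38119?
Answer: -38212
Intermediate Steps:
d = 38126 (d = 7 + 38119 = 38126)
k(a, K) = 93 + K (k(a, K) = K + 93 = 93 + K)
k(217, -179) - d = (93 - 179) - 1*38126 = -86 - 38126 = -38212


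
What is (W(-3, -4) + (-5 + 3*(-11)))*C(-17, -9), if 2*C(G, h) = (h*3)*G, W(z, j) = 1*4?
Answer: -7803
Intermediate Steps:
W(z, j) = 4
C(G, h) = 3*G*h/2 (C(G, h) = ((h*3)*G)/2 = ((3*h)*G)/2 = (3*G*h)/2 = 3*G*h/2)
(W(-3, -4) + (-5 + 3*(-11)))*C(-17, -9) = (4 + (-5 + 3*(-11)))*((3/2)*(-17)*(-9)) = (4 + (-5 - 33))*(459/2) = (4 - 38)*(459/2) = -34*459/2 = -7803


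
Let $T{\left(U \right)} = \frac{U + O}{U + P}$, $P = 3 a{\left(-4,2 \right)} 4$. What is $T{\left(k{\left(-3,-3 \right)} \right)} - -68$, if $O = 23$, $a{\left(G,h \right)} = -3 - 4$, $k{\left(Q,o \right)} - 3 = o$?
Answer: $\frac{5689}{84} \approx 67.726$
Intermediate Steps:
$k{\left(Q,o \right)} = 3 + o$
$a{\left(G,h \right)} = -7$
$P = -84$ ($P = 3 \left(-7\right) 4 = \left(-21\right) 4 = -84$)
$T{\left(U \right)} = \frac{23 + U}{-84 + U}$ ($T{\left(U \right)} = \frac{U + 23}{U - 84} = \frac{23 + U}{-84 + U}$)
$T{\left(k{\left(-3,-3 \right)} \right)} - -68 = \frac{23 + \left(3 - 3\right)}{-84 + \left(3 - 3\right)} - -68 = \frac{23 + 0}{-84 + 0} + 68 = \frac{1}{-84} \cdot 23 + 68 = \left(- \frac{1}{84}\right) 23 + 68 = - \frac{23}{84} + 68 = \frac{5689}{84}$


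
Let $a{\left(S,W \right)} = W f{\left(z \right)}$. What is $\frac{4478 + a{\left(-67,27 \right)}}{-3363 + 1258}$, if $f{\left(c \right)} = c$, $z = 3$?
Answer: $- \frac{4559}{2105} \approx -2.1658$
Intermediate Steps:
$a{\left(S,W \right)} = 3 W$ ($a{\left(S,W \right)} = W 3 = 3 W$)
$\frac{4478 + a{\left(-67,27 \right)}}{-3363 + 1258} = \frac{4478 + 3 \cdot 27}{-3363 + 1258} = \frac{4478 + 81}{-2105} = 4559 \left(- \frac{1}{2105}\right) = - \frac{4559}{2105}$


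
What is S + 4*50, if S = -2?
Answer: 198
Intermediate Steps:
S + 4*50 = -2 + 4*50 = -2 + 200 = 198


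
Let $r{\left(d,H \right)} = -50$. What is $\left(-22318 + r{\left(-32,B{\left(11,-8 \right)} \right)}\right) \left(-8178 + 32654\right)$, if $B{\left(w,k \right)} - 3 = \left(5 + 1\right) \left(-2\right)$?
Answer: $-547479168$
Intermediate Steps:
$B{\left(w,k \right)} = -9$ ($B{\left(w,k \right)} = 3 + \left(5 + 1\right) \left(-2\right) = 3 + 6 \left(-2\right) = 3 - 12 = -9$)
$\left(-22318 + r{\left(-32,B{\left(11,-8 \right)} \right)}\right) \left(-8178 + 32654\right) = \left(-22318 - 50\right) \left(-8178 + 32654\right) = \left(-22368\right) 24476 = -547479168$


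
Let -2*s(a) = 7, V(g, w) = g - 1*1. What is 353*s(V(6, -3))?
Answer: -2471/2 ≈ -1235.5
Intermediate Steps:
V(g, w) = -1 + g (V(g, w) = g - 1 = -1 + g)
s(a) = -7/2 (s(a) = -1/2*7 = -7/2)
353*s(V(6, -3)) = 353*(-7/2) = -2471/2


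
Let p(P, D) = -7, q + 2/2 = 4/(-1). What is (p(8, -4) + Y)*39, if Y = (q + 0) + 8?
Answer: -156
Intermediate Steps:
q = -5 (q = -1 + 4/(-1) = -1 + 4*(-1) = -1 - 4 = -5)
Y = 3 (Y = (-5 + 0) + 8 = -5 + 8 = 3)
(p(8, -4) + Y)*39 = (-7 + 3)*39 = -4*39 = -156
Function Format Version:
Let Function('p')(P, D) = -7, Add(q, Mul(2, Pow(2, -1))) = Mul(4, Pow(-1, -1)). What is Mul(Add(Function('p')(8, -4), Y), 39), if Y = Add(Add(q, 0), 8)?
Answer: -156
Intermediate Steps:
q = -5 (q = Add(-1, Mul(4, Pow(-1, -1))) = Add(-1, Mul(4, -1)) = Add(-1, -4) = -5)
Y = 3 (Y = Add(Add(-5, 0), 8) = Add(-5, 8) = 3)
Mul(Add(Function('p')(8, -4), Y), 39) = Mul(Add(-7, 3), 39) = Mul(-4, 39) = -156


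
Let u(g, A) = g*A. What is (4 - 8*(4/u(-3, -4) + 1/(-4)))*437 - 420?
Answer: 3110/3 ≈ 1036.7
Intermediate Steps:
u(g, A) = A*g
(4 - 8*(4/u(-3, -4) + 1/(-4)))*437 - 420 = (4 - 8*(4/((-4*(-3))) + 1/(-4)))*437 - 420 = (4 - 8*(4/12 + 1*(-¼)))*437 - 420 = (4 - 8*(4*(1/12) - ¼))*437 - 420 = (4 - 8*(⅓ - ¼))*437 - 420 = (4 - 8*1/12)*437 - 420 = (4 - ⅔)*437 - 420 = (10/3)*437 - 420 = 4370/3 - 420 = 3110/3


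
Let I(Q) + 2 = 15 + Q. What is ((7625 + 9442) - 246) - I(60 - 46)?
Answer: 16794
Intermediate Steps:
I(Q) = 13 + Q (I(Q) = -2 + (15 + Q) = 13 + Q)
((7625 + 9442) - 246) - I(60 - 46) = ((7625 + 9442) - 246) - (13 + (60 - 46)) = (17067 - 246) - (13 + 14) = 16821 - 1*27 = 16821 - 27 = 16794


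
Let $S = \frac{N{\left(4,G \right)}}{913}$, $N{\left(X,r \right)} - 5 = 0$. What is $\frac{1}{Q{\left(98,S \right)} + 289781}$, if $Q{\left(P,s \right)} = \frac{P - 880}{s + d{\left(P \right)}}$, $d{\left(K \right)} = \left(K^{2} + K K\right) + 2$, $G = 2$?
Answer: $\frac{17538735}{5082391453069} \approx 3.4509 \cdot 10^{-6}$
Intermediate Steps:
$N{\left(X,r \right)} = 5$ ($N{\left(X,r \right)} = 5 + 0 = 5$)
$S = \frac{5}{913} \approx 0.0054765$
$d{\left(K \right)} = 2 + 2 K^{2}$ ($d{\left(K \right)} = \left(K^{2} + K^{2}\right) + 2 = 2 K^{2} + 2 = 2 + 2 K^{2}$)
$Q{\left(P,s \right)} = \frac{-880 + P}{2 + s + 2 P^{2}}$ ($Q{\left(P,s \right)} = \frac{P - 880}{s + \left(2 + 2 P^{2}\right)} = \frac{-880 + P}{2 + s + 2 P^{2}}$)
$\frac{1}{Q{\left(98,S \right)} + 289781} = \frac{1}{\frac{-880 + 98}{2 + \frac{5}{913} + 2 \cdot 98^{2}} + 289781} = \frac{1}{\frac{1}{2 + \frac{5}{913} + 2 \cdot 9604} \left(-782\right) + 289781} = \frac{1}{\frac{1}{2 + \frac{5}{913} + 19208} \left(-782\right) + 289781} = \frac{1}{\frac{1}{\frac{17538735}{913}} \left(-782\right) + 289781} = \frac{1}{\frac{913}{17538735} \left(-782\right) + 289781} = \frac{1}{- \frac{713966}{17538735} + 289781} = \frac{1}{\frac{5082391453069}{17538735}} = \frac{17538735}{5082391453069}$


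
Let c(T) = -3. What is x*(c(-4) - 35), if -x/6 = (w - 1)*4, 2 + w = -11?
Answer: -12768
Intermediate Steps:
w = -13 (w = -2 - 11 = -13)
x = 336 (x = -6*(-13 - 1)*4 = -(-84)*4 = -6*(-56) = 336)
x*(c(-4) - 35) = 336*(-3 - 35) = 336*(-38) = -12768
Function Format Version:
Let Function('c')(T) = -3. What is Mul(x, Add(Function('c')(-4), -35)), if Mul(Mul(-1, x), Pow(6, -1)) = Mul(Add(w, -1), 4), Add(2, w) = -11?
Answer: -12768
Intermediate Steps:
w = -13 (w = Add(-2, -11) = -13)
x = 336 (x = Mul(-6, Mul(Add(-13, -1), 4)) = Mul(-6, Mul(-14, 4)) = Mul(-6, -56) = 336)
Mul(x, Add(Function('c')(-4), -35)) = Mul(336, Add(-3, -35)) = Mul(336, -38) = -12768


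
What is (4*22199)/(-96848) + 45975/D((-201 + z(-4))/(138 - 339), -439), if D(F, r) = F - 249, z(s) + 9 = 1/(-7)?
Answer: -393485504107/2111722216 ≈ -186.33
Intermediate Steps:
z(s) = -64/7 (z(s) = -9 + 1/(-7) = -9 - ⅐ = -64/7)
D(F, r) = -249 + F
(4*22199)/(-96848) + 45975/D((-201 + z(-4))/(138 - 339), -439) = (4*22199)/(-96848) + 45975/(-249 + (-201 - 64/7)/(138 - 339)) = 88796*(-1/96848) + 45975/(-249 - 1471/7/(-201)) = -22199/24212 + 45975/(-249 - 1471/7*(-1/201)) = -22199/24212 + 45975/(-249 + 1471/1407) = -22199/24212 + 45975/(-348872/1407) = -22199/24212 + 45975*(-1407/348872) = -22199/24212 - 64686825/348872 = -393485504107/2111722216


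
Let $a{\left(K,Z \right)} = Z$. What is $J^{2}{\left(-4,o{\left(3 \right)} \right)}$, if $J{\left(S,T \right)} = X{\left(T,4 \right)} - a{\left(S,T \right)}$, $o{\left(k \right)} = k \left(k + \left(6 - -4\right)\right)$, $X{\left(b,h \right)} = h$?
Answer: $1225$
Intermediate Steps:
$o{\left(k \right)} = k \left(10 + k\right)$ ($o{\left(k \right)} = k \left(k + \left(6 + 4\right)\right) = k \left(k + 10\right) = k \left(10 + k\right)$)
$J{\left(S,T \right)} = 4 - T$
$J^{2}{\left(-4,o{\left(3 \right)} \right)} = \left(4 - 3 \left(10 + 3\right)\right)^{2} = \left(4 - 3 \cdot 13\right)^{2} = \left(4 - 39\right)^{2} = \left(-35\right)^{2} = 1225$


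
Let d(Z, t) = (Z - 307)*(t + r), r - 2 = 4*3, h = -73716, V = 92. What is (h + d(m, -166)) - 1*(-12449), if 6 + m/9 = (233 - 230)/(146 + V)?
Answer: -763057/119 ≈ -6412.2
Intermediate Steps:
r = 14 (r = 2 + 4*3 = 2 + 12 = 14)
m = -12825/238 (m = -54 + 9*((233 - 230)/(146 + 92)) = -54 + 9*(3/238) = -54 + 27/238 = -12825/238 ≈ -53.887)
d(Z, t) = (-307 + Z)*(14 + t) (d(Z, t) = (Z - 307)*(t + 14) = (-307 + Z)*(14 + t))
(h + d(m, -166)) - 1*(-12449) = (-73716 + (-4298 - 307*(-166) + 14*(-12825/238) - 12825/238*(-166))) - 1*(-12449) = (-73716 + (-4298 + 50962 - 12825/17 + 1064475/119)) + 12449 = (-73716 + 6527716/119) + 12449 = -2244488/119 + 12449 = -763057/119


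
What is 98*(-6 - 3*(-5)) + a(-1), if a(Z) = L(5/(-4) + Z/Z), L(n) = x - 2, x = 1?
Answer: 881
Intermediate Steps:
L(n) = -1 (L(n) = 1 - 2 = -1)
a(Z) = -1
98*(-6 - 3*(-5)) + a(-1) = 98*(-6 - 3*(-5)) - 1 = 98*(-6 + 15) - 1 = 98*9 - 1 = 882 - 1 = 881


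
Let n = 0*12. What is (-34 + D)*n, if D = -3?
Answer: 0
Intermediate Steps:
n = 0
(-34 + D)*n = (-34 - 3)*0 = -37*0 = 0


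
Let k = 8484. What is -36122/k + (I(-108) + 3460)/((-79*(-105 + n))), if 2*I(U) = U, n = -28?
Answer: -25045525/6367242 ≈ -3.9335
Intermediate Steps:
I(U) = U/2
-36122/k + (I(-108) + 3460)/((-79*(-105 + n))) = -36122/8484 + ((½)*(-108) + 3460)/((-79*(-105 - 28))) = -36122*1/8484 + (-54 + 3460)/((-79*(-133))) = -18061/4242 + 3406/10507 = -25045525/6367242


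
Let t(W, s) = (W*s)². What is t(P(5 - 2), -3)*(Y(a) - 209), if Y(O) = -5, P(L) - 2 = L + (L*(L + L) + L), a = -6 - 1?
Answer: -1301976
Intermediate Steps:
a = -7
P(L) = 2 + 2*L + 2*L² (P(L) = 2 + (L + (L*(L + L) + L)) = 2 + (L + (L*(2*L) + L)) = 2 + (L + (2*L² + L)) = 2 + (L + (L + 2*L²)) = 2 + (2*L + 2*L²) = 2 + 2*L + 2*L²)
t(W, s) = W²*s²
t(P(5 - 2), -3)*(Y(a) - 209) = ((2 + 2*(5 - 2) + 2*(5 - 2)²)²*(-3)²)*(-5 - 209) = ((2 + 2*3 + 2*3²)²*9)*(-214) = ((2 + 6 + 2*9)²*9)*(-214) = ((2 + 6 + 18)²*9)*(-214) = (26²*9)*(-214) = (676*9)*(-214) = 6084*(-214) = -1301976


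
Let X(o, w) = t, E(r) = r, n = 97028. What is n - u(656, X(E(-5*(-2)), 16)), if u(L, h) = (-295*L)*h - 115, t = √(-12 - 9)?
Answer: 97143 + 193520*I*√21 ≈ 97143.0 + 8.8682e+5*I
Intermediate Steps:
t = I*√21 (t = √(-21) = I*√21 ≈ 4.5826*I)
X(o, w) = I*√21
u(L, h) = -115 - 295*L*h (u(L, h) = -295*L*h - 115 = -115 - 295*L*h)
n - u(656, X(E(-5*(-2)), 16)) = 97028 - (-115 - 295*656*I*√21) = 97028 - (-115 - 193520*I*√21) = 97028 + (115 + 193520*I*√21) = 97143 + 193520*I*√21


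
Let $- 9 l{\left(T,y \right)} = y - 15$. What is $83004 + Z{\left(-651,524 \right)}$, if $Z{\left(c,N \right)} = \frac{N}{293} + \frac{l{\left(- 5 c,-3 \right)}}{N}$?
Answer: $\frac{6372022645}{76766} \approx 83006.0$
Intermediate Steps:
$l{\left(T,y \right)} = \frac{5}{3} - \frac{y}{9}$ ($l{\left(T,y \right)} = - \frac{y - 15}{9} = - \frac{-15 + y}{9} = \frac{5}{3} - \frac{y}{9}$)
$Z{\left(c,N \right)} = \frac{2}{N} + \frac{N}{293}$ ($Z{\left(c,N \right)} = \frac{N}{293} + \frac{\frac{5}{3} - - \frac{1}{3}}{N} = N \frac{1}{293} + \frac{\frac{5}{3} + \frac{1}{3}}{N} = \frac{N}{293} + \frac{2}{N} = \frac{2}{N} + \frac{N}{293}$)
$83004 + Z{\left(-651,524 \right)} = 83004 + \left(\frac{2}{524} + \frac{1}{293} \cdot 524\right) = 83004 + \left(2 \cdot \frac{1}{524} + \frac{524}{293}\right) = 83004 + \left(\frac{1}{262} + \frac{524}{293}\right) = 83004 + \frac{137581}{76766} = \frac{6372022645}{76766}$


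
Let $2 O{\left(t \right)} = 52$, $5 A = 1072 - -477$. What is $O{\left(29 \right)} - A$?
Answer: $- \frac{1419}{5} \approx -283.8$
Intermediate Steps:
$A = \frac{1549}{5}$ ($A = \frac{1072 - -477}{5} = \frac{1072 + 477}{5} = \frac{1}{5} \cdot 1549 = \frac{1549}{5} \approx 309.8$)
$O{\left(t \right)} = 26$ ($O{\left(t \right)} = \frac{1}{2} \cdot 52 = 26$)
$O{\left(29 \right)} - A = 26 - \frac{1549}{5} = - \frac{1419}{5}$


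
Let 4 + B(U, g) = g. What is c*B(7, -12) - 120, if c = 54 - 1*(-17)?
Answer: -1256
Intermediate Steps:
B(U, g) = -4 + g
c = 71 (c = 54 + 17 = 71)
c*B(7, -12) - 120 = 71*(-4 - 12) - 120 = 71*(-16) - 120 = -1136 - 120 = -1256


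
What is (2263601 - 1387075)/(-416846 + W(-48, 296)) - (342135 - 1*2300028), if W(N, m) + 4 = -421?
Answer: 816971093477/417271 ≈ 1.9579e+6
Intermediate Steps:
W(N, m) = -425 (W(N, m) = -4 - 421 = -425)
(2263601 - 1387075)/(-416846 + W(-48, 296)) - (342135 - 1*2300028) = (2263601 - 1387075)/(-416846 - 425) - (342135 - 1*2300028) = 876526/(-417271) - (342135 - 2300028) = 876526*(-1/417271) - 1*(-1957893) = -876526/417271 + 1957893 = 816971093477/417271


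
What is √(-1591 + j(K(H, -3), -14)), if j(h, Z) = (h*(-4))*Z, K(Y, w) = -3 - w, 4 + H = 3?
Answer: I*√1591 ≈ 39.887*I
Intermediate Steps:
H = -1 (H = -4 + 3 = -1)
j(h, Z) = -4*Z*h (j(h, Z) = (-4*h)*Z = -4*Z*h)
√(-1591 + j(K(H, -3), -14)) = √(-1591 - 4*(-14)*(-3 - 1*(-3))) = √(-1591 - 4*(-14)*(-3 + 3)) = √(-1591 - 4*(-14)*0) = √(-1591 + 0) = √(-1591) = I*√1591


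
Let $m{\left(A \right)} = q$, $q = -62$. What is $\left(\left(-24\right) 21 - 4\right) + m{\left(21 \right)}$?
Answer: $-570$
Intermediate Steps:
$m{\left(A \right)} = -62$
$\left(\left(-24\right) 21 - 4\right) + m{\left(21 \right)} = \left(\left(-24\right) 21 - 4\right) - 62 = \left(-504 - 4\right) - 62 = -508 - 62 = -570$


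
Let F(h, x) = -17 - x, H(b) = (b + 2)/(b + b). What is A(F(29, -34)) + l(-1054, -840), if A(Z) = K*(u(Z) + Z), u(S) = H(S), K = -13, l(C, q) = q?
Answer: -36321/34 ≈ -1068.3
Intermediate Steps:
H(b) = (2 + b)/(2*b) (H(b) = (2 + b)/((2*b)) = (2 + b)*(1/(2*b)) = (2 + b)/(2*b))
u(S) = (2 + S)/(2*S)
A(Z) = -13*Z - 13*(2 + Z)/(2*Z) (A(Z) = -13*((2 + Z)/(2*Z) + Z) = -13*(Z + (2 + Z)/(2*Z)) = -13*Z - 13*(2 + Z)/(2*Z))
A(F(29, -34)) + l(-1054, -840) = (-13/2 - 13*(-17 - 1*(-34)) - 13/(-17 - 1*(-34))) - 840 = (-13/2 - 13*(-17 + 34) - 13/(-17 + 34)) - 840 = (-13/2 - 13*17 - 13/17) - 840 = (-13/2 - 221 - 13*1/17) - 840 = (-13/2 - 221 - 13/17) - 840 = -7761/34 - 840 = -36321/34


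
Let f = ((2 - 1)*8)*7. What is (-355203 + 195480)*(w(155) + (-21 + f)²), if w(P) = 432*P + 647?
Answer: -10994053536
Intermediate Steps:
f = 56 (f = (1*8)*7 = 8*7 = 56)
w(P) = 647 + 432*P
(-355203 + 195480)*(w(155) + (-21 + f)²) = (-355203 + 195480)*((647 + 432*155) + (-21 + 56)²) = -159723*((647 + 66960) + 35²) = -159723*(67607 + 1225) = -159723*68832 = -10994053536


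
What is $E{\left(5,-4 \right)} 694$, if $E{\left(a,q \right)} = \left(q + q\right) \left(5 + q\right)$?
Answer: $-5552$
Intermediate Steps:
$E{\left(a,q \right)} = 2 q \left(5 + q\right)$
$E{\left(5,-4 \right)} 694 = 2 \left(-4\right) \left(5 - 4\right) 694 = 2 \left(-4\right) 1 \cdot 694 = \left(-8\right) 694 = -5552$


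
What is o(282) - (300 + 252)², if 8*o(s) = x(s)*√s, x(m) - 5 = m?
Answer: -304704 + 287*√282/8 ≈ -3.0410e+5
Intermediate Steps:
x(m) = 5 + m
o(s) = √s*(5 + s)/8 (o(s) = ((5 + s)*√s)/8 = (√s*(5 + s))/8 = √s*(5 + s)/8)
o(282) - (300 + 252)² = √282*(5 + 282)/8 - (300 + 252)² = (⅛)*√282*287 - 1*552² = 287*√282/8 - 1*304704 = 287*√282/8 - 304704 = -304704 + 287*√282/8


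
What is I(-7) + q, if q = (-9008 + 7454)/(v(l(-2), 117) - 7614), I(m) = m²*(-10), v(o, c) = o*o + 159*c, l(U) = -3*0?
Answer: -48524/99 ≈ -490.14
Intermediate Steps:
l(U) = 0
v(o, c) = o² + 159*c
I(m) = -10*m²
q = -14/99 (q = (-9008 + 7454)/((0² + 159*117) - 7614) = -1554/((0 + 18603) - 7614) = -1554/(18603 - 7614) = -1554/10989 = -1554*1/10989 = -14/99 ≈ -0.14141)
I(-7) + q = -10*(-7)² - 14/99 = -10*49 - 14/99 = -490 - 14/99 = -48524/99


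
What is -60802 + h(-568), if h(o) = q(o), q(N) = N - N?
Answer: -60802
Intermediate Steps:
q(N) = 0
h(o) = 0
-60802 + h(-568) = -60802 + 0 = -60802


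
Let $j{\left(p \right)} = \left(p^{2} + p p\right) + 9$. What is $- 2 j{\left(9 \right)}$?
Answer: $-342$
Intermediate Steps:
$j{\left(p \right)} = 9 + 2 p^{2}$ ($j{\left(p \right)} = \left(p^{2} + p^{2}\right) + 9 = 2 p^{2} + 9 = 9 + 2 p^{2}$)
$- 2 j{\left(9 \right)} = - 2 \left(9 + 2 \cdot 9^{2}\right) = - 2 \left(9 + 2 \cdot 81\right) = - 2 \left(9 + 162\right) = \left(-2\right) 171 = -342$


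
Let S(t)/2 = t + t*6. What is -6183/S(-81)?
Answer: 229/42 ≈ 5.4524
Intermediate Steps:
S(t) = 14*t (S(t) = 2*(t + t*6) = 2*(t + 6*t) = 2*(7*t) = 14*t)
-6183/S(-81) = -6183/(14*(-81)) = -6183/(-1134) = -6183*(-1/1134) = 229/42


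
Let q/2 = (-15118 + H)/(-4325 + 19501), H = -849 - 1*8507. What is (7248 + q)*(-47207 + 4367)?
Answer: -84109225500/271 ≈ -3.1037e+8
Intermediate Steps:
H = -9356 (H = -849 - 8507 = -9356)
q = -12237/3794 (q = 2*((-15118 - 9356)/(-4325 + 19501)) = 2*(-24474/15176) = 2*(-24474*1/15176) = 2*(-12237/7588) = -12237/3794 ≈ -3.2254)
(7248 + q)*(-47207 + 4367) = (7248 - 12237/3794)*(-47207 + 4367) = (27486675/3794)*(-42840) = -84109225500/271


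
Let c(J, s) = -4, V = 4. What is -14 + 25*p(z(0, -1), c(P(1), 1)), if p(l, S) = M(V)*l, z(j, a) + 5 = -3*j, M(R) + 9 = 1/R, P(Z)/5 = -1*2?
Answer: 4319/4 ≈ 1079.8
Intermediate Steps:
P(Z) = -10 (P(Z) = 5*(-1*2) = 5*(-2) = -10)
M(R) = -9 + 1/R
z(j, a) = -5 - 3*j
p(l, S) = -35*l/4 (p(l, S) = (-9 + 1/4)*l = (-9 + ¼)*l = -35*l/4)
-14 + 25*p(z(0, -1), c(P(1), 1)) = -14 + 25*(-35*(-5 - 3*0)/4) = -14 + 25*(-35*(-5 + 0)/4) = -14 + 25*(-35/4*(-5)) = -14 + 25*(175/4) = -14 + 4375/4 = 4319/4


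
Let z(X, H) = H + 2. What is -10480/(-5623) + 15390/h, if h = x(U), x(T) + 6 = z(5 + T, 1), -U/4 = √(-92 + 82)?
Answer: -28835510/5623 ≈ -5128.1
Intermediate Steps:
U = -4*I*√10 (U = -4*√(-92 + 82) = -4*I*√10 ≈ -12.649*I)
z(X, H) = 2 + H
x(T) = -3 (x(T) = -6 + (2 + 1) = -6 + 3 = -3)
h = -3
-10480/(-5623) + 15390/h = -10480/(-5623) + 15390/(-3) = -10480*(-1/5623) + 15390*(-⅓) = 10480/5623 - 5130 = -28835510/5623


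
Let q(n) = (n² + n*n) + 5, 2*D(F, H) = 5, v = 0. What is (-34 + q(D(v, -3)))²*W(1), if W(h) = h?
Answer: 1089/4 ≈ 272.25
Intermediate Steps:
D(F, H) = 5/2 (D(F, H) = (½)*5 = 5/2)
q(n) = 5 + 2*n² (q(n) = (n² + n²) + 5 = 2*n² + 5 = 5 + 2*n²)
(-34 + q(D(v, -3)))²*W(1) = (-34 + (5 + 2*(5/2)²))²*1 = (-34 + (5 + 2*(25/4)))²*1 = (-34 + (5 + 25/2))²*1 = (-34 + 35/2)²*1 = (-33/2)²*1 = (1089/4)*1 = 1089/4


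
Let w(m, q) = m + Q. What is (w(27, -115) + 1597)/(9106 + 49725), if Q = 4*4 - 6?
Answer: 1634/58831 ≈ 0.027774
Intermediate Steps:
Q = 10 (Q = 16 - 6 = 10)
w(m, q) = 10 + m (w(m, q) = m + 10 = 10 + m)
(w(27, -115) + 1597)/(9106 + 49725) = ((10 + 27) + 1597)/(9106 + 49725) = (37 + 1597)/58831 = 1634*(1/58831) = 1634/58831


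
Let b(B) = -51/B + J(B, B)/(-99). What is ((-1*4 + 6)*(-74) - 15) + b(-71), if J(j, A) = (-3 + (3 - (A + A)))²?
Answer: -2572322/7029 ≈ -365.96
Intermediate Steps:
J(j, A) = 4*A² (J(j, A) = (-3 + (3 - 2*A))² = (-2*A)² = 4*A²)
b(B) = -51/B - 4*B²/99 (b(B) = -51/B + (4*B²)/(-99) = -51/B + (4*B²)*(-1/99) = -51/B - 4*B²/99)
((-1*4 + 6)*(-74) - 15) + b(-71) = ((-1*4 + 6)*(-74) - 15) + (1/99)*(-5049 - 4*(-71)³)/(-71) = ((-4 + 6)*(-74) - 15) + (1/99)*(-1/71)*(-5049 - 4*(-357911)) = (2*(-74) - 15) + (1/99)*(-1/71)*(-5049 + 1431644) = (-148 - 15) + (1/99)*(-1/71)*1426595 = -163 - 1426595/7029 = -2572322/7029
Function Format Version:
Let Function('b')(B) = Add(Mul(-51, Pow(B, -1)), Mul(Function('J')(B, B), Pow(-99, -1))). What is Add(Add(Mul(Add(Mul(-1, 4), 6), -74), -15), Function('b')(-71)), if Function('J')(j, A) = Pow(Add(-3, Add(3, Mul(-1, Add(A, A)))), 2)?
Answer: Rational(-2572322, 7029) ≈ -365.96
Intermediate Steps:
Function('J')(j, A) = Mul(4, Pow(A, 2)) (Function('J')(j, A) = Pow(Add(-3, Add(3, Mul(-1, Mul(2, A)))), 2) = Pow(Add(-3, Add(3, Mul(-2, A))), 2) = Pow(Mul(-2, A), 2) = Mul(4, Pow(A, 2)))
Function('b')(B) = Add(Mul(-51, Pow(B, -1)), Mul(Rational(-4, 99), Pow(B, 2))) (Function('b')(B) = Add(Mul(-51, Pow(B, -1)), Mul(Mul(4, Pow(B, 2)), Pow(-99, -1))) = Add(Mul(-51, Pow(B, -1)), Mul(Mul(4, Pow(B, 2)), Rational(-1, 99))) = Add(Mul(-51, Pow(B, -1)), Mul(Rational(-4, 99), Pow(B, 2))))
Add(Add(Mul(Add(Mul(-1, 4), 6), -74), -15), Function('b')(-71)) = Add(Add(Mul(Add(Mul(-1, 4), 6), -74), -15), Mul(Rational(1, 99), Pow(-71, -1), Add(-5049, Mul(-4, Pow(-71, 3))))) = Add(Add(Mul(Add(-4, 6), -74), -15), Mul(Rational(1, 99), Rational(-1, 71), Add(-5049, Mul(-4, -357911)))) = Add(Add(Mul(2, -74), -15), Mul(Rational(1, 99), Rational(-1, 71), Add(-5049, 1431644))) = Add(Add(-148, -15), Mul(Rational(1, 99), Rational(-1, 71), 1426595)) = Add(-163, Rational(-1426595, 7029)) = Rational(-2572322, 7029)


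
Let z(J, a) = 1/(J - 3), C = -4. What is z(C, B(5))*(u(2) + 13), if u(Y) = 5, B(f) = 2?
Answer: -18/7 ≈ -2.5714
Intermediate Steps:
z(J, a) = 1/(-3 + J)
z(C, B(5))*(u(2) + 13) = (5 + 13)/(-3 - 4) = 18/(-7) = -1/7*18 = -18/7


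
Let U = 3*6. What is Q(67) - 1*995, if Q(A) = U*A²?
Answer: 79807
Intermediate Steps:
U = 18
Q(A) = 18*A²
Q(67) - 1*995 = 18*67² - 1*995 = 18*4489 - 995 = 80802 - 995 = 79807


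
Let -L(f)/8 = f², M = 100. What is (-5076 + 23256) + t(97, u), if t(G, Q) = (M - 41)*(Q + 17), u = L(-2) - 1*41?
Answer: 14876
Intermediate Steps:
L(f) = -8*f²
u = -73 (u = -8*(-2)² - 1*41 = -8*4 - 41 = -32 - 41 = -73)
t(G, Q) = 1003 + 59*Q (t(G, Q) = (100 - 41)*(Q + 17) = 59*(17 + Q) = 1003 + 59*Q)
(-5076 + 23256) + t(97, u) = (-5076 + 23256) + (1003 + 59*(-73)) = 18180 + (1003 - 4307) = 18180 - 3304 = 14876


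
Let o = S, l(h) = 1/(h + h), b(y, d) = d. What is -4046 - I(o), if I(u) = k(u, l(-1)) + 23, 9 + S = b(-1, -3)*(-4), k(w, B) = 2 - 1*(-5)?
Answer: -4076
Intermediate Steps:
l(h) = 1/(2*h)
k(w, B) = 7 (k(w, B) = 2 + 5 = 7)
S = 3 (S = -9 - 3*(-4) = -9 + 12 = 3)
o = 3
I(u) = 30 (I(u) = 7 + 23 = 30)
-4046 - I(o) = -4046 - 1*30 = -4046 - 30 = -4076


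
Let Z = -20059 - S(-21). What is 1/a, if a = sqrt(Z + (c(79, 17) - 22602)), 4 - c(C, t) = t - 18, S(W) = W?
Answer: -I*sqrt(42635)/42635 ≈ -0.004843*I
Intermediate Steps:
c(C, t) = 22 - t (c(C, t) = 4 - (t - 18) = 4 - (-18 + t) = 4 + (18 - t) = 22 - t)
Z = -20038 (Z = -20059 - 1*(-21) = -20059 + 21 = -20038)
a = I*sqrt(42635) (a = sqrt(-20038 + ((22 - 1*17) - 22602)) = sqrt(-20038 + ((22 - 17) - 22602)) = sqrt(-20038 + (5 - 22602)) = sqrt(-20038 - 22597) = sqrt(-42635) = I*sqrt(42635) ≈ 206.48*I)
1/a = 1/(I*sqrt(42635)) = -I*sqrt(42635)/42635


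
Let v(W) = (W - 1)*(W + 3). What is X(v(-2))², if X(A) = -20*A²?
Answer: 32400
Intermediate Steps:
v(W) = (-1 + W)*(3 + W)
X(v(-2))² = (-20*(-3 + (-2)² + 2*(-2))²)² = (-20*(-3 + 4 - 4)²)² = (-20*(-3)²)² = (-20*9)² = (-180)² = 32400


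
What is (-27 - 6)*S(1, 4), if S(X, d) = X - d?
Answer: 99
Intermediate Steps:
(-27 - 6)*S(1, 4) = (-27 - 6)*(1 - 1*4) = -33*(1 - 4) = -33*(-3) = 99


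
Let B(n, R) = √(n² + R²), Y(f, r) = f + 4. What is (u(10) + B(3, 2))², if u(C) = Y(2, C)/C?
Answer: 334/25 + 6*√13/5 ≈ 17.687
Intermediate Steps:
Y(f, r) = 4 + f
u(C) = 6/C (u(C) = (4 + 2)/C = 6/C)
B(n, R) = √(R² + n²)
(u(10) + B(3, 2))² = (6/10 + √(2² + 3²))² = (6*(⅒) + √(4 + 9))² = (⅗ + √13)²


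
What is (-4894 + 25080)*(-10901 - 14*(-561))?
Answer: -61506742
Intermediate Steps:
(-4894 + 25080)*(-10901 - 14*(-561)) = 20186*(-10901 + 7854) = 20186*(-3047) = -61506742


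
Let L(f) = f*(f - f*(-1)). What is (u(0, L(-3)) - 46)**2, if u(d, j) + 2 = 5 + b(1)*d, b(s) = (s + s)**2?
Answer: 1849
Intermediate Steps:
b(s) = 4*s**2 (b(s) = (2*s)**2 = 4*s**2)
L(f) = 2*f**2 (L(f) = f*(f + f) = f*(2*f) = 2*f**2)
u(d, j) = 3 + 4*d (u(d, j) = -2 + (5 + (4*1**2)*d) = -2 + (5 + (4*1)*d) = -2 + (5 + 4*d) = 3 + 4*d)
(u(0, L(-3)) - 46)**2 = ((3 + 4*0) - 46)**2 = ((3 + 0) - 46)**2 = (3 - 46)**2 = (-43)**2 = 1849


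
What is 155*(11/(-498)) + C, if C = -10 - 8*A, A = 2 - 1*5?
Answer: 5267/498 ≈ 10.576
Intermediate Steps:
A = -3 (A = 2 - 5 = -3)
C = 14 (C = -10 - 8*(-3) = -10 + 24 = 14)
155*(11/(-498)) + C = 155*(11/(-498)) + 14 = 155*(11*(-1/498)) + 14 = 155*(-11/498) + 14 = -1705/498 + 14 = 5267/498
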